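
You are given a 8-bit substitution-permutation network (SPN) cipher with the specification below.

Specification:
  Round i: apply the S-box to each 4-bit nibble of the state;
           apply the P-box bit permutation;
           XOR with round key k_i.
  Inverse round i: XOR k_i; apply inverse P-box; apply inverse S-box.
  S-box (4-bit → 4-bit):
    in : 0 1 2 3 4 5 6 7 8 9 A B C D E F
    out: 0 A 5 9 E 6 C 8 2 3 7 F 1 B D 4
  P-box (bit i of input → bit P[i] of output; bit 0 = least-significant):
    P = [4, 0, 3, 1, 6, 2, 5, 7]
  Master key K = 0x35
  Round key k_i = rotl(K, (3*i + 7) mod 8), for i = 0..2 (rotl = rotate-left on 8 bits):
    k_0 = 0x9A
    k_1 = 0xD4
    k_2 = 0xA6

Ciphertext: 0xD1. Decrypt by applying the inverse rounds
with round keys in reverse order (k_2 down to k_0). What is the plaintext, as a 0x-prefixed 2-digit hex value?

0x6C

s_0 = ciphertext = 0xD1
s_1 = InvRound(s_0, k_2) = 0xAD
s_2 = InvRound(s_1, k_1) = 0x2A
s_3 = InvRound(s_2, k_0) = 0x6C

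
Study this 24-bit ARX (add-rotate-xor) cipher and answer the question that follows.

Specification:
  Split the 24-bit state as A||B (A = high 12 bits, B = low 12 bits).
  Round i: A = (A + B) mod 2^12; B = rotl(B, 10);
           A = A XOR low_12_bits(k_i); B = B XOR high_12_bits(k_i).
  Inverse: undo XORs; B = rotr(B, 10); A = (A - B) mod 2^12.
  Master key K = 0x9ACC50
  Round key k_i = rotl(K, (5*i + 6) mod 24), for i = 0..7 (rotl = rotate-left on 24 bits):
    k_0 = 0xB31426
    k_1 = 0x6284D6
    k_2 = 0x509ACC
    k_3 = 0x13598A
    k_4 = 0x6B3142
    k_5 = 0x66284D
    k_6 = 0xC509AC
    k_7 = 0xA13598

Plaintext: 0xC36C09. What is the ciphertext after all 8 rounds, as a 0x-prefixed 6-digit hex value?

0x6309EB

s_0 = plaintext = 0xC36C09
s_1 = Round(s_0, k_0) = 0xC19C33
s_2 = Round(s_1, k_1) = 0xC9A924
s_3 = Round(s_2, k_2) = 0xF72740
s_4 = Round(s_3, k_3) = 0xF380E5
s_5 = Round(s_4, k_4) = 0x15F28A
s_6 = Round(s_5, k_5) = 0xBA4EC0
s_7 = Round(s_6, k_6) = 0x3C8FE0
s_8 = Round(s_7, k_7) = 0x6309EB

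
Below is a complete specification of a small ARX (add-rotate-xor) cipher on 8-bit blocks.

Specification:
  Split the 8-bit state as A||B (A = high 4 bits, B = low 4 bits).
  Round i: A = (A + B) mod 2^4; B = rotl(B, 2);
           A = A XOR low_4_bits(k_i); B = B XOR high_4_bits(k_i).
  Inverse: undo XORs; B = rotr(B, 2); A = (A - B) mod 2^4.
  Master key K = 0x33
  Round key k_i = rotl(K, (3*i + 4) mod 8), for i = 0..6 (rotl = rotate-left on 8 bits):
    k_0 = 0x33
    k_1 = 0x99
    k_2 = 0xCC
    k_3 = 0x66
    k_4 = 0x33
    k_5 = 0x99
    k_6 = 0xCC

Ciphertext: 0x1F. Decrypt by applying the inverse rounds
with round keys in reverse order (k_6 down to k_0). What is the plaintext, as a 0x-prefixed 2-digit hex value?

0xC9

s_0 = ciphertext = 0x1F
s_1 = InvRound(s_0, k_6) = 0x1C
s_2 = InvRound(s_1, k_5) = 0x35
s_3 = InvRound(s_2, k_4) = 0x79
s_4 = InvRound(s_3, k_3) = 0x2F
s_5 = InvRound(s_4, k_2) = 0x2C
s_6 = InvRound(s_5, k_1) = 0x65
s_7 = InvRound(s_6, k_0) = 0xC9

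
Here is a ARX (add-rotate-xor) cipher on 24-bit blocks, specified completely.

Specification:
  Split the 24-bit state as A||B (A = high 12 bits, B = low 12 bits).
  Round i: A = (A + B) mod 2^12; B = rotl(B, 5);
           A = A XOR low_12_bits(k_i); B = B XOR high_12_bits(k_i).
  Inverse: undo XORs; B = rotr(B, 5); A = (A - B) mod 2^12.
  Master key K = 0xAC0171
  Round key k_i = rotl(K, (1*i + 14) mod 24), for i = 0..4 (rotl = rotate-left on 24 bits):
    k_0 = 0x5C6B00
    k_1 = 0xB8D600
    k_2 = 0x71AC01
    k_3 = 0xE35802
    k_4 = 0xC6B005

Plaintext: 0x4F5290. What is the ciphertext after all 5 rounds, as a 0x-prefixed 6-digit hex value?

s_0 = plaintext = 0x4F5290
s_1 = Round(s_0, k_0) = 0xC857C3
s_2 = Round(s_1, k_1) = 0x2483E2
s_3 = Round(s_2, k_2) = 0xA2BB5D
s_4 = Round(s_3, k_3) = 0xD8A583
s_5 = Round(s_4, k_4) = 0x308C00

0x308C00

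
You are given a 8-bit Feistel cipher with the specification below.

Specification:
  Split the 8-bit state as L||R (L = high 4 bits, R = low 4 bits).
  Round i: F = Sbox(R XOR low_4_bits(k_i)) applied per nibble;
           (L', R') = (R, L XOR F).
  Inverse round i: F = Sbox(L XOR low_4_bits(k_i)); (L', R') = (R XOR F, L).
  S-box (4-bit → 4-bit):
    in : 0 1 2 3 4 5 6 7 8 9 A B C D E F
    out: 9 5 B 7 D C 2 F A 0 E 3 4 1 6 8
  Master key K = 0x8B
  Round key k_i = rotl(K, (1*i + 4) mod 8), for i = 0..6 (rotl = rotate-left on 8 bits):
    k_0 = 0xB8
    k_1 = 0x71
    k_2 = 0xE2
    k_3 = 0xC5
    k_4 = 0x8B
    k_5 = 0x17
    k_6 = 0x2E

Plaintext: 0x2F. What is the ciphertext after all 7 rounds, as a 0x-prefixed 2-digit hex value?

0xC8

s_0 = plaintext = 0x2F
s_1 = Round(s_0, k_0) = 0xFD
s_2 = Round(s_1, k_1) = 0xDB
s_3 = Round(s_2, k_2) = 0xBD
s_4 = Round(s_3, k_3) = 0xD1
s_5 = Round(s_4, k_4) = 0x13
s_6 = Round(s_5, k_5) = 0x3C
s_7 = Round(s_6, k_6) = 0xC8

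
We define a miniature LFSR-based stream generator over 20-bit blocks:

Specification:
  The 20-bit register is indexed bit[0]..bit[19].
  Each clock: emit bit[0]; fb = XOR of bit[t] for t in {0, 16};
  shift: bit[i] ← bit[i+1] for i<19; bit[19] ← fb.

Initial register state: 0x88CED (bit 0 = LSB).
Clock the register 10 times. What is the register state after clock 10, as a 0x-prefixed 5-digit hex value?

0xED623

reg_0 = 0x88CED
clock 1: out=1, reg = 0xC4676
clock 2: out=0, reg = 0x6233B
clock 3: out=1, reg = 0xB119D
clock 4: out=1, reg = 0x588CE
clock 5: out=0, reg = 0xAC467
clock 6: out=1, reg = 0xD6233
clock 7: out=1, reg = 0x6B119
clock 8: out=1, reg = 0xB588C
clock 9: out=0, reg = 0xDAC46
clock 10: out=0, reg = 0xED623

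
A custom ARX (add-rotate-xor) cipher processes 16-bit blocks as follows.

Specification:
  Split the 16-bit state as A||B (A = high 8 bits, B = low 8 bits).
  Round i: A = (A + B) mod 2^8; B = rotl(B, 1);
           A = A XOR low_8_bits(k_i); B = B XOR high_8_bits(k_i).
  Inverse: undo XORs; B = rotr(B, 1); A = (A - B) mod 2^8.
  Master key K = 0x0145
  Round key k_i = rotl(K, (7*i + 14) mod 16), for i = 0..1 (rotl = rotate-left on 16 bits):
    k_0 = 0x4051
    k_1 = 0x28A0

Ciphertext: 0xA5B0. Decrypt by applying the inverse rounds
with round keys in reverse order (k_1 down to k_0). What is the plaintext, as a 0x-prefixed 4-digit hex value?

0xE206

s_0 = ciphertext = 0xA5B0
s_1 = InvRound(s_0, k_1) = 0xB94C
s_2 = InvRound(s_1, k_0) = 0xE206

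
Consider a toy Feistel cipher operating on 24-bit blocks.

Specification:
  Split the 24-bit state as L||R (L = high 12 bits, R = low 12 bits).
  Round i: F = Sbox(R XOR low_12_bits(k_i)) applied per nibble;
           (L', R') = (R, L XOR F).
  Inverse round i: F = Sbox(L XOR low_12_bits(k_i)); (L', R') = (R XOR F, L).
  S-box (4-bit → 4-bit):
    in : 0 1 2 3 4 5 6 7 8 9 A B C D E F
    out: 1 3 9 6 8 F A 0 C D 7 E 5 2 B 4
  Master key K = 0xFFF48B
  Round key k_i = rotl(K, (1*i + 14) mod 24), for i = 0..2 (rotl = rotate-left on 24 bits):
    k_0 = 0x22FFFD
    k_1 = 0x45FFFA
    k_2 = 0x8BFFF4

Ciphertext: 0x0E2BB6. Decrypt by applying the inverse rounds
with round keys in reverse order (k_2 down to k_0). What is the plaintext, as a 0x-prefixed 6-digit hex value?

0x4B31E8

s_0 = ciphertext = 0x0E2BB6
s_1 = InvRound(s_0, k_2) = 0xF8C0E2
s_2 = InvRound(s_1, k_1) = 0x1E8F8C
s_3 = InvRound(s_2, k_0) = 0x4B31E8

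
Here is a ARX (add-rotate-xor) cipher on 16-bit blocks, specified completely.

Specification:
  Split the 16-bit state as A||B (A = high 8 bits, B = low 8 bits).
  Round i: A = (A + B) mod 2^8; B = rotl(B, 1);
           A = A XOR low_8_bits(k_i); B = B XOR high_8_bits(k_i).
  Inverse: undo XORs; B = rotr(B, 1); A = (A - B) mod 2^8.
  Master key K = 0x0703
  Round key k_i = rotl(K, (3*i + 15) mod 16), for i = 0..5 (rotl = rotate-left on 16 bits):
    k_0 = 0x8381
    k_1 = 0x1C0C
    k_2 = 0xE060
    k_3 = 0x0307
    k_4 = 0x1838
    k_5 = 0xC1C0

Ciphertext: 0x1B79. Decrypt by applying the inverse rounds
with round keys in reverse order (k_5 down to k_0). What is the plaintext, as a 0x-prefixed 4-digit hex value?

0x5DC8

s_0 = ciphertext = 0x1B79
s_1 = InvRound(s_0, k_5) = 0x7F5C
s_2 = InvRound(s_1, k_4) = 0x2522
s_3 = InvRound(s_2, k_3) = 0x9290
s_4 = InvRound(s_3, k_2) = 0xBA38
s_5 = InvRound(s_4, k_1) = 0xA412
s_6 = InvRound(s_5, k_0) = 0x5DC8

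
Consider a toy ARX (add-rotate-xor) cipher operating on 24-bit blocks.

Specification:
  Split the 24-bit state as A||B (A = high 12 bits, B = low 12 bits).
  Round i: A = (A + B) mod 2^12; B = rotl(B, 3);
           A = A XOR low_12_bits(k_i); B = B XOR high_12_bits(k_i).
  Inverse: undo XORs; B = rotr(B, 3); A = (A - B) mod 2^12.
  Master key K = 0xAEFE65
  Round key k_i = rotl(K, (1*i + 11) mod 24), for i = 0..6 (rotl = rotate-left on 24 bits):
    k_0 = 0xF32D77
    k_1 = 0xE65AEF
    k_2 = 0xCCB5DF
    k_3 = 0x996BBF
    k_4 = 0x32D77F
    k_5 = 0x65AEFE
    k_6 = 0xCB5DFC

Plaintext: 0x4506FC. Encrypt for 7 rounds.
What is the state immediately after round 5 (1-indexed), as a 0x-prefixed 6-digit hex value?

0x5AFE77

s_0 = plaintext = 0x4506FC
s_1 = Round(s_0, k_0) = 0x63B8D1
s_2 = Round(s_1, k_1) = 0x5E38E9
s_3 = Round(s_2, k_2) = 0xB13B87
s_4 = Round(s_3, k_3) = 0xD255AB
s_5 = Round(s_4, k_4) = 0x5AFE77
s_6 = Round(s_5, k_5) = 0xAD85E5
s_7 = Round(s_6, k_6) = 0xD4139F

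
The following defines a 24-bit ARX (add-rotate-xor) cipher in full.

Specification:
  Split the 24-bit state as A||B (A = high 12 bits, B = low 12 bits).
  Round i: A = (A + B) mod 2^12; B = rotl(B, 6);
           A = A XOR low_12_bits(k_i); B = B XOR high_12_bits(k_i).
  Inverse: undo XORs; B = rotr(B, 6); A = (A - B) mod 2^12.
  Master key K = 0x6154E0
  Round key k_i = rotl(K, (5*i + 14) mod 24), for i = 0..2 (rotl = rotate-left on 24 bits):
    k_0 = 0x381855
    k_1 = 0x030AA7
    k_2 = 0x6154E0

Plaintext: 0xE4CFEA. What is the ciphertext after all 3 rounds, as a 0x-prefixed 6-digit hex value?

s_0 = plaintext = 0xE4CFEA
s_1 = Round(s_0, k_0) = 0x66393E
s_2 = Round(s_1, k_1) = 0x506F94
s_3 = Round(s_2, k_2) = 0x07A32B

0x07A32B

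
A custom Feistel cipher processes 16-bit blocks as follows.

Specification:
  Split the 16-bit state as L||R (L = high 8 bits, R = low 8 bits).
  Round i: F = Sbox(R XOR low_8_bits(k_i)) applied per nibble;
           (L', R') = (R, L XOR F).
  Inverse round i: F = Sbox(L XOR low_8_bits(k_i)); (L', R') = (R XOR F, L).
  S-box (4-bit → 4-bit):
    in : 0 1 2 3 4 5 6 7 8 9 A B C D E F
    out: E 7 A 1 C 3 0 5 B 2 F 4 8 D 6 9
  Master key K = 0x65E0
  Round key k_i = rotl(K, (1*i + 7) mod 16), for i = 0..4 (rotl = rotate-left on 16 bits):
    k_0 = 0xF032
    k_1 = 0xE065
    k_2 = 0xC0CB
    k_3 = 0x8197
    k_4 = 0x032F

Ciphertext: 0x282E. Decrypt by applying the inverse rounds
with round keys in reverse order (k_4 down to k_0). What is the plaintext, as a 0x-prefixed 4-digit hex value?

0x424F

s_0 = ciphertext = 0x282E
s_1 = InvRound(s_0, k_4) = 0xCB28
s_2 = InvRound(s_1, k_3) = 0x10CB
s_3 = InvRound(s_2, k_2) = 0x1F10
s_4 = InvRound(s_3, k_1) = 0x4F1F
s_5 = InvRound(s_4, k_0) = 0x424F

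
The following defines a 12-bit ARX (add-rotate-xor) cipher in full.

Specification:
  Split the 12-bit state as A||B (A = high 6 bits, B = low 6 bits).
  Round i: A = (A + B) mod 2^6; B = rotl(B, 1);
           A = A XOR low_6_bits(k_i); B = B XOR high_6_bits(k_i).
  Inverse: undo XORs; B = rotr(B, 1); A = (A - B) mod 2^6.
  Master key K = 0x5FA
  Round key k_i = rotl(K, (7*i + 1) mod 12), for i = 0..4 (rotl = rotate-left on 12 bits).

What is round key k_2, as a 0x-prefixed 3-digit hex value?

K = 0x5FA
k_0 = rotl(K, (7*0+1) mod 12) = rotl(K, 1) = 0xBF4
k_1 = rotl(K, (7*1+1) mod 12) = rotl(K, 8) = 0xA5F
k_2 = rotl(K, (7*2+1) mod 12) = rotl(K, 3) = 0xFD2

0xFD2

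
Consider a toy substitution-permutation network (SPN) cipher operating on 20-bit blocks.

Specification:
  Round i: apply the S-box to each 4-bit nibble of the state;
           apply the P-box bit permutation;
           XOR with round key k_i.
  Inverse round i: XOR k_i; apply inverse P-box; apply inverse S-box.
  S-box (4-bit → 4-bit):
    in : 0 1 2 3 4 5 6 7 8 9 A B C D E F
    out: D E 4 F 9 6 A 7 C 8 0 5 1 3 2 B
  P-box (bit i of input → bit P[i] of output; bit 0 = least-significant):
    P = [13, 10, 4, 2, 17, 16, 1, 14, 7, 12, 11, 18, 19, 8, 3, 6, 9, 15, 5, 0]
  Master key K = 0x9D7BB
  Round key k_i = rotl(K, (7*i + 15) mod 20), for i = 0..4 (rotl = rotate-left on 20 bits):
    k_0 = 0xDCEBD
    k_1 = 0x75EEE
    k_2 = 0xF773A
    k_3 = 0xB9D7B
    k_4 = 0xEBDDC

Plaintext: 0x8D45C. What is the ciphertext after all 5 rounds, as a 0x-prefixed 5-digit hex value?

0x25D02

s_0 = plaintext = 0x8D45C
s_1 = Round(s_0, k_0) = 0x0EF1E
s_2 = Round(s_1, k_1) = 0x2094D
s_3 = Round(s_2, k_2) = 0x11352
s_4 = Round(s_3, k_3) = 0xE0480
s_5 = Round(s_4, k_4) = 0x25D02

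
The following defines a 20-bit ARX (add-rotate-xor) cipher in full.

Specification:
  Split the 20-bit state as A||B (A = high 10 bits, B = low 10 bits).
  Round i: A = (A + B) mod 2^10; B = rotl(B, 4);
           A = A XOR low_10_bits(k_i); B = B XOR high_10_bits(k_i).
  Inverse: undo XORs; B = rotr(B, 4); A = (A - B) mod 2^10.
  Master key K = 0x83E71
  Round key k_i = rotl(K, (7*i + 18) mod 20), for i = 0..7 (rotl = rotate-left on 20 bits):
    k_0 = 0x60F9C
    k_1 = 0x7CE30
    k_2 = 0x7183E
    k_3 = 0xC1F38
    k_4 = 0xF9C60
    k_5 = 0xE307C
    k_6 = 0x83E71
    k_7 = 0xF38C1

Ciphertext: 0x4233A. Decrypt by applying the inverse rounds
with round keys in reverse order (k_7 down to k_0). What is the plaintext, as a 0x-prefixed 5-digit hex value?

0xAA5C4

s_0 = ciphertext = 0x4233A
s_1 = InvRound(s_0, k_7) = 0x2E90F
s_2 = InvRound(s_1, k_6) = 0xA6C30
s_3 = InvRound(s_2, k_5) = 0xEB33B
s_4 = InvRound(s_3, k_4) = 0x2FF0D
s_5 = InvRound(s_4, k_3) = 0x41E80
s_6 = InvRound(s_5, k_2) = 0xE15B4
s_7 = InvRound(s_6, k_1) = 0xFC5C4
s_8 = InvRound(s_7, k_0) = 0xAA5C4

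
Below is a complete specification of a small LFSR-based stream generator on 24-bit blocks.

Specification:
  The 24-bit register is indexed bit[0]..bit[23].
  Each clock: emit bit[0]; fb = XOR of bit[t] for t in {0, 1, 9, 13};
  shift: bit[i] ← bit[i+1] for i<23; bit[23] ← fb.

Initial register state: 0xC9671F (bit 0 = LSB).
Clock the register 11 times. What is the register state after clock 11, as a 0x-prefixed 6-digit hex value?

reg_0 = 0xC9671F
clock 1: out=1, reg = 0x64B38F
clock 2: out=1, reg = 0x3259C7
clock 3: out=1, reg = 0x192CE3
clock 4: out=1, reg = 0x8C9671
clock 5: out=1, reg = 0x464B38
clock 6: out=0, reg = 0xA3259C
clock 7: out=0, reg = 0xD192CE
clock 8: out=0, reg = 0x68C967
clock 9: out=1, reg = 0x3464B3
clock 10: out=1, reg = 0x9A3259
clock 11: out=1, reg = 0xCD192C

0xCD192C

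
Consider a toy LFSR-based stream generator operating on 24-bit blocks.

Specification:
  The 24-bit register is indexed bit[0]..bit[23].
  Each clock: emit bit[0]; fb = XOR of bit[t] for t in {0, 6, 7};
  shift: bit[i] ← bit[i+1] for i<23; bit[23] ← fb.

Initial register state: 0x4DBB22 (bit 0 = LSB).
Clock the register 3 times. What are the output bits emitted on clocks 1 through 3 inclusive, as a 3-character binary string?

reg_0 = 0x4DBB22
clock 1: out=0, reg = 0x26DD91
clock 2: out=1, reg = 0x136EC8
clock 3: out=0, reg = 0x09B764

010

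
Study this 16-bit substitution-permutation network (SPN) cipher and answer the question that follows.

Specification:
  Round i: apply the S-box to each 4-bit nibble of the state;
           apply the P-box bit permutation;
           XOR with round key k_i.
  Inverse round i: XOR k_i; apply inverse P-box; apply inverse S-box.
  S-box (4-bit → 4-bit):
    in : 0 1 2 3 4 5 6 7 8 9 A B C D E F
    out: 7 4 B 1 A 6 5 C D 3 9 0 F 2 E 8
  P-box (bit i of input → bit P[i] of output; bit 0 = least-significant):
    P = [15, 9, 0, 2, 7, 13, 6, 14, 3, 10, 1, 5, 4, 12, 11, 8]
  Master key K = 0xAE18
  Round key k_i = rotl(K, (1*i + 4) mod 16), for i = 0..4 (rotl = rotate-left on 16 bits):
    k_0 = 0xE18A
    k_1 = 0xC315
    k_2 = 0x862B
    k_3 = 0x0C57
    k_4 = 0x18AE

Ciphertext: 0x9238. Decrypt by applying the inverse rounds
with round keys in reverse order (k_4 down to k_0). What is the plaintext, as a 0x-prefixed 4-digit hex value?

0xDAC7

s_0 = ciphertext = 0x9238
s_1 = InvRound(s_0, k_4) = 0x6132
s_2 = InvRound(s_1, k_3) = 0x74E7
s_3 = InvRound(s_2, k_2) = 0xD3C2
s_4 = InvRound(s_3, k_1) = 0x9167
s_5 = InvRound(s_4, k_0) = 0xDAC7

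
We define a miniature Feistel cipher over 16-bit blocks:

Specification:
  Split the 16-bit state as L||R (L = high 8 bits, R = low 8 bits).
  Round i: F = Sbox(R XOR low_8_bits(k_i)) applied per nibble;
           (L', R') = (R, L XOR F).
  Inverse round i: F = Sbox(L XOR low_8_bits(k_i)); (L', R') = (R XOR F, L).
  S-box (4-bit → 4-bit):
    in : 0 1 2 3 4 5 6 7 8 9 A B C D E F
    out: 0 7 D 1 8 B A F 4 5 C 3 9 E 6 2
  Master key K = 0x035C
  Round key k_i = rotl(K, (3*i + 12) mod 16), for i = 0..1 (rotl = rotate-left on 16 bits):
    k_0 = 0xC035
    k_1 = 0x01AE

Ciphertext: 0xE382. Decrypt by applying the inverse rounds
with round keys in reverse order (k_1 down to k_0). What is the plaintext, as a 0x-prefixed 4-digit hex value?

s_0 = ciphertext = 0xE382
s_1 = InvRound(s_0, k_1) = 0x0CE3
s_2 = InvRound(s_1, k_0) = 0xF60C

0xF60C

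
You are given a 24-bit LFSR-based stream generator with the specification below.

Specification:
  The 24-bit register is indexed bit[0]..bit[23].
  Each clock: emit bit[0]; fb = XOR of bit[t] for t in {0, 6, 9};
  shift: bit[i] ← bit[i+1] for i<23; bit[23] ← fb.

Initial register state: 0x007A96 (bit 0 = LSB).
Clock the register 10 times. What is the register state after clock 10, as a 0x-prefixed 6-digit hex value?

reg_0 = 0x007A96
clock 1: out=0, reg = 0x803D4B
clock 2: out=1, reg = 0x401EA5
clock 3: out=1, reg = 0x200F52
clock 4: out=0, reg = 0x1007A9
clock 5: out=1, reg = 0x0803D4
clock 6: out=0, reg = 0x0401EA
clock 7: out=0, reg = 0x8200F5
clock 8: out=1, reg = 0x41007A
clock 9: out=0, reg = 0xA0803D
clock 10: out=1, reg = 0xD0401E

0xD0401E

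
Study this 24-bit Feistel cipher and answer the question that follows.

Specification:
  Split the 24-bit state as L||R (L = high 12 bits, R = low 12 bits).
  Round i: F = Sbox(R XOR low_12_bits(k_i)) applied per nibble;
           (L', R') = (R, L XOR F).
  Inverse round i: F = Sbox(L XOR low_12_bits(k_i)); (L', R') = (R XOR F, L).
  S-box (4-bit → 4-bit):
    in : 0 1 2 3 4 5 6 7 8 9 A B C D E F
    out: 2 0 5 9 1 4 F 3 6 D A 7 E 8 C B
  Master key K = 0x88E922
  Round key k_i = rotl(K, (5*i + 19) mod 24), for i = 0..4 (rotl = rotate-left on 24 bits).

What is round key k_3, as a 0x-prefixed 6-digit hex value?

K = 0x88E922
k_0 = rotl(K, (5*0+19) mod 24) = rotl(K, 19) = 0x144749
k_1 = rotl(K, (5*1+19) mod 24) = rotl(K, 0) = 0x88E922
k_2 = rotl(K, (5*2+19) mod 24) = rotl(K, 5) = 0x1D2451
k_3 = rotl(K, (5*3+19) mod 24) = rotl(K, 10) = 0xA48A23

0xA48A23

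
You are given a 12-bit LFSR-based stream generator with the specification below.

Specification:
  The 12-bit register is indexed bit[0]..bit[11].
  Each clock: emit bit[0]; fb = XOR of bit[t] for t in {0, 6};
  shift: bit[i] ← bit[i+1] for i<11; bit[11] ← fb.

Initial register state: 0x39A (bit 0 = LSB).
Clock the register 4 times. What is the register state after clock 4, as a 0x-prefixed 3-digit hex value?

0x439

reg_0 = 0x39A
clock 1: out=0, reg = 0x1CD
clock 2: out=1, reg = 0x0E6
clock 3: out=0, reg = 0x873
clock 4: out=1, reg = 0x439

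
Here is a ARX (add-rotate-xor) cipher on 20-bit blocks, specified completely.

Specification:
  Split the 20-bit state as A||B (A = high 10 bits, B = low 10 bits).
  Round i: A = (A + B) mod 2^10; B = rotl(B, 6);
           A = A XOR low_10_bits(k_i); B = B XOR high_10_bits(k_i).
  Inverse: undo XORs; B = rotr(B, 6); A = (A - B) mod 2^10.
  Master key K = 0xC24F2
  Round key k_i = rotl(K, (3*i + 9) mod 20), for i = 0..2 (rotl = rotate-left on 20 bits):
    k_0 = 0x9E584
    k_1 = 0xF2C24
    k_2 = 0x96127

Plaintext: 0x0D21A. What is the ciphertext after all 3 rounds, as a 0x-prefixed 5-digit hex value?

0xDAFC4

s_0 = plaintext = 0x0D21A
s_1 = Round(s_0, k_0) = 0xF28D8
s_2 = Round(s_1, k_1) = 0x219C6
s_3 = Round(s_2, k_2) = 0xDAFC4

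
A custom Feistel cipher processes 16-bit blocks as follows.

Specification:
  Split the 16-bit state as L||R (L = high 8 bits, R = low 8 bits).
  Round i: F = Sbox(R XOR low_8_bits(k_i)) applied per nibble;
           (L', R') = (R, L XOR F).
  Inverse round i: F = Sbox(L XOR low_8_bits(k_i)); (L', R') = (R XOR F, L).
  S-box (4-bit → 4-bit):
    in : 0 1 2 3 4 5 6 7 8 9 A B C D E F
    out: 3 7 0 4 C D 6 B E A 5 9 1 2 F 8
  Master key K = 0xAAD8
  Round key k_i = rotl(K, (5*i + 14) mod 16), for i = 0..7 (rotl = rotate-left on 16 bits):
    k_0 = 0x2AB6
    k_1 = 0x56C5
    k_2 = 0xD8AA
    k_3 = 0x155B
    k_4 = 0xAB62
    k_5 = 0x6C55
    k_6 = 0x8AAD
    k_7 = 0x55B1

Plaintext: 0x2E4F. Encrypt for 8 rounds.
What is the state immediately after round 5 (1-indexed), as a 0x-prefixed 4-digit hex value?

0x5004

s_0 = plaintext = 0x2E4F
s_1 = Round(s_0, k_0) = 0x4FA4
s_2 = Round(s_1, k_1) = 0xA428
s_3 = Round(s_2, k_2) = 0x2844
s_4 = Round(s_3, k_3) = 0x4450
s_5 = Round(s_4, k_4) = 0x5004
s_6 = Round(s_5, k_5) = 0x0487
s_7 = Round(s_6, k_6) = 0x8701
s_8 = Round(s_7, k_7) = 0x0114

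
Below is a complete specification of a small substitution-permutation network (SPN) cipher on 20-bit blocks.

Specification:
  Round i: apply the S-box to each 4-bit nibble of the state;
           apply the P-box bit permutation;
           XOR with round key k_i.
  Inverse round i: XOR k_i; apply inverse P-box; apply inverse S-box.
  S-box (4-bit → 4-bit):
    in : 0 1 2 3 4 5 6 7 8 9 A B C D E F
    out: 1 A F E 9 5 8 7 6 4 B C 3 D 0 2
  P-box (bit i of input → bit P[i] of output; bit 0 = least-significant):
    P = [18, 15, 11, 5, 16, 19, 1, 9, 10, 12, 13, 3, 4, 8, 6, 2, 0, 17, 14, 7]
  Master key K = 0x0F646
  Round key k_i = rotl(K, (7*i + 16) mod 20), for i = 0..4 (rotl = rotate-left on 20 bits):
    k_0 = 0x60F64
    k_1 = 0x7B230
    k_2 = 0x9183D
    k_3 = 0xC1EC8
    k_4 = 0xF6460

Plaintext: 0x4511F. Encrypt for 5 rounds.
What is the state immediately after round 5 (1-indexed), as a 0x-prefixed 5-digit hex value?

0xA8783

s_0 = plaintext = 0x4511F
s_1 = Round(s_0, k_0) = 0xE9DBD
s_2 = Round(s_1, k_1) = 0x39C5A
s_3 = Round(s_2, k_2) = 0xECCDF
s_4 = Round(s_3, k_3) = 0xD89DA
s_5 = Round(s_4, k_4) = 0xA8783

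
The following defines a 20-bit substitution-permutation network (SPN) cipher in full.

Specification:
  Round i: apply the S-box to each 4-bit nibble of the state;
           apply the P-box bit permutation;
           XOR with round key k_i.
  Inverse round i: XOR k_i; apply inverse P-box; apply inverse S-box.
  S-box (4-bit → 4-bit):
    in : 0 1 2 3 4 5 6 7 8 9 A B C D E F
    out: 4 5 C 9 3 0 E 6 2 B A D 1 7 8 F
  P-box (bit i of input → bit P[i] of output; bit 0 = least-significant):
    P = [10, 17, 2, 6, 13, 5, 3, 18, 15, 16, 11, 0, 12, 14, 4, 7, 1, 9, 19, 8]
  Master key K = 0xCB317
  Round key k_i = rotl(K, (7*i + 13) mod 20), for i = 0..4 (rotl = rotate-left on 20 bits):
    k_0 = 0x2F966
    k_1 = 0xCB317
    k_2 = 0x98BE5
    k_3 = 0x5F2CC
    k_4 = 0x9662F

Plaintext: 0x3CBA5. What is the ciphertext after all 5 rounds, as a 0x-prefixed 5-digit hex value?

s_0 = plaintext = 0x3CBA5
s_1 = Round(s_0, k_0) = 0x66045
s_2 = Round(s_1, k_1) = 0x4D8A7
s_3 = Round(s_2, k_2) = 0xED9D3
s_4 = Round(s_3, k_3) = 0x407B5
s_5 = Round(s_4, k_4) = 0xC4C35

0xC4C35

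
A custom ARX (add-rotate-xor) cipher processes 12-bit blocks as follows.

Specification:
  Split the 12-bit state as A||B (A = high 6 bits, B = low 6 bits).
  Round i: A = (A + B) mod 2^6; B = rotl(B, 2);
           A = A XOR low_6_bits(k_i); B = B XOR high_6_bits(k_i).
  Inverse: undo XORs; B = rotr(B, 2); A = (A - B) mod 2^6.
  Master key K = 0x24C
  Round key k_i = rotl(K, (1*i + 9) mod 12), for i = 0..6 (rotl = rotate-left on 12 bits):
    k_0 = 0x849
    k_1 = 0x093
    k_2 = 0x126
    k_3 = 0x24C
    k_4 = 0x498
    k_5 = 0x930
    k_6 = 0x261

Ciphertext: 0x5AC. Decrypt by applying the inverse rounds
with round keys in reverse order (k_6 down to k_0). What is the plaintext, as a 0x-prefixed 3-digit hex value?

0xEB2

s_0 = ciphertext = 0x5AC
s_1 = InvRound(s_0, k_6) = 0x799
s_2 = InvRound(s_1, k_5) = 0x3DF
s_3 = InvRound(s_2, k_4) = 0x113
s_4 = InvRound(s_3, k_3) = 0x8A6
s_5 = InvRound(s_4, k_2) = 0x728
s_6 = InvRound(s_5, k_1) = 0x96A
s_7 = InvRound(s_6, k_0) = 0xEB2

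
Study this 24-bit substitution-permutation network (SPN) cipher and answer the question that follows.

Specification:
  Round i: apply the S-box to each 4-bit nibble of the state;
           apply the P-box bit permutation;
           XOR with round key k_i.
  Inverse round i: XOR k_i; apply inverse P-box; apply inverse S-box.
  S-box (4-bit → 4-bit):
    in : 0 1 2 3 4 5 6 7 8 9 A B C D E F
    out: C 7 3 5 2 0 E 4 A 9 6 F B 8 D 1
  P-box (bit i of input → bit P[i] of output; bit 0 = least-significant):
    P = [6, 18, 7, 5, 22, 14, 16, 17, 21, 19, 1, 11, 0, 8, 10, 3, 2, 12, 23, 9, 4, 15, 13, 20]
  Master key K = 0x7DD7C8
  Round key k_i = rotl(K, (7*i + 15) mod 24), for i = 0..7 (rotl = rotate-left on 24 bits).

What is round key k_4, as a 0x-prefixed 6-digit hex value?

0x43EEBE

K = 0x7DD7C8
k_0 = rotl(K, (7*0+15) mod 24) = rotl(K, 15) = 0xE43EEB
k_1 = rotl(K, (7*1+15) mod 24) = rotl(K, 22) = 0x1F75F2
k_2 = rotl(K, (7*2+15) mod 24) = rotl(K, 5) = 0xBAF90F
k_3 = rotl(K, (7*3+15) mod 24) = rotl(K, 12) = 0x7C87DD
k_4 = rotl(K, (7*4+15) mod 24) = rotl(K, 19) = 0x43EEBE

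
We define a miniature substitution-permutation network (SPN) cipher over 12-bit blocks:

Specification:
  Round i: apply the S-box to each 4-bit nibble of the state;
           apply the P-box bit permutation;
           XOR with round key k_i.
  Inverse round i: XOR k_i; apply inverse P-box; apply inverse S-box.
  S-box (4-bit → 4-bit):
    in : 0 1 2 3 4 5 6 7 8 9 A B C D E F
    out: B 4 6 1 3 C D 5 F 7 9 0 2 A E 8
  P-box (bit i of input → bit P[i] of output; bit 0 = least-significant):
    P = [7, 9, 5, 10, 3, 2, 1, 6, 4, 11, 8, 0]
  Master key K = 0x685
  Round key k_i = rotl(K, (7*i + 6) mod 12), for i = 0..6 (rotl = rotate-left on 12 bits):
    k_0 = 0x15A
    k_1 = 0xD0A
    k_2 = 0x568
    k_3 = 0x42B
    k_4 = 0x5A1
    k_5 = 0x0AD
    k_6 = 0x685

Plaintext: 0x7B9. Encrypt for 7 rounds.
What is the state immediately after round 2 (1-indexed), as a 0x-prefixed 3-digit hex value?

s_0 = plaintext = 0x7B9
s_1 = Round(s_0, k_0) = 0x2EA
s_2 = Round(s_1, k_1) = 0x0CC
s_3 = Round(s_2, k_2) = 0xF7D
s_4 = Round(s_3, k_3) = 0x220
s_5 = Round(s_4, k_4) = 0xA27
s_6 = Round(s_5, k_5) = 0x01A
s_7 = Round(s_6, k_6) = 0xA16

0x0CC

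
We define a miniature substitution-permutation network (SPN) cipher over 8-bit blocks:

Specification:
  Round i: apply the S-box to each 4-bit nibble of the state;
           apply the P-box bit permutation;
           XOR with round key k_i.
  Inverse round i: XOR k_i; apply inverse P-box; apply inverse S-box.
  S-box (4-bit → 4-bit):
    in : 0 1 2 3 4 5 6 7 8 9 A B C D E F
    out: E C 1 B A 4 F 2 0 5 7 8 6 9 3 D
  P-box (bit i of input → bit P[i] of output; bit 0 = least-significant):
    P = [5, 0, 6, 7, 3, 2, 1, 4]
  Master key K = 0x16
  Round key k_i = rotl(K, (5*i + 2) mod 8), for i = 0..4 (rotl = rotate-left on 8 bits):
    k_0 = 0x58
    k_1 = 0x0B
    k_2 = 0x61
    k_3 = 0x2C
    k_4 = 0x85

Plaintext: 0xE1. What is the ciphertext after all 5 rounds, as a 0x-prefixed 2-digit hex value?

0x28

s_0 = plaintext = 0xE1
s_1 = Round(s_0, k_0) = 0x94
s_2 = Round(s_1, k_1) = 0x80
s_3 = Round(s_2, k_2) = 0xA0
s_4 = Round(s_3, k_3) = 0xE3
s_5 = Round(s_4, k_4) = 0x28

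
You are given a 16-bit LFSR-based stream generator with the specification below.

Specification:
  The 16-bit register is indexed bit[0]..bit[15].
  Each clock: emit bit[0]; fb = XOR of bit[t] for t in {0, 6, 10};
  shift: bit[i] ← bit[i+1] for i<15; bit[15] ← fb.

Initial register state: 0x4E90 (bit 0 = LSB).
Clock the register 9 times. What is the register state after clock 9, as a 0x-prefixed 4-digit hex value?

reg_0 = 0x4E90
clock 1: out=0, reg = 0xA748
clock 2: out=0, reg = 0x53A4
clock 3: out=0, reg = 0x29D2
clock 4: out=0, reg = 0x94E9
clock 5: out=1, reg = 0xCA74
clock 6: out=0, reg = 0xE53A
clock 7: out=0, reg = 0xF29D
clock 8: out=1, reg = 0xF94E
clock 9: out=0, reg = 0xFCA7

0xFCA7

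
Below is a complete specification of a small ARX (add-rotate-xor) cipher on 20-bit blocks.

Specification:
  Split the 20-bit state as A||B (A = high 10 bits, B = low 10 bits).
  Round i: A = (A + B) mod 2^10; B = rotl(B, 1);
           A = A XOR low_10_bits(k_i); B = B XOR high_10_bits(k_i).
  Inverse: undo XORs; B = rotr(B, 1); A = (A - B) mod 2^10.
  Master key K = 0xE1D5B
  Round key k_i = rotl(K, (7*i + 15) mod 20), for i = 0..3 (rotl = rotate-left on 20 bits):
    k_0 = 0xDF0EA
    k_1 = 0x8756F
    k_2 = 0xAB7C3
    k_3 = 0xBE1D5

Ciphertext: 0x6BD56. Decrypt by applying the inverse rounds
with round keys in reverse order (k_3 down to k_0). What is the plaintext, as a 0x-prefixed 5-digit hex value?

s_0 = ciphertext = 0x6BD56
s_1 = InvRound(s_0, k_3) = 0xA8DD7
s_2 = InvRound(s_1, k_2) = 0xE8DBD
s_3 = InvRound(s_2, k_1) = 0x3F1D0
s_4 = InvRound(s_3, k_0) = 0xB0156

0xB0156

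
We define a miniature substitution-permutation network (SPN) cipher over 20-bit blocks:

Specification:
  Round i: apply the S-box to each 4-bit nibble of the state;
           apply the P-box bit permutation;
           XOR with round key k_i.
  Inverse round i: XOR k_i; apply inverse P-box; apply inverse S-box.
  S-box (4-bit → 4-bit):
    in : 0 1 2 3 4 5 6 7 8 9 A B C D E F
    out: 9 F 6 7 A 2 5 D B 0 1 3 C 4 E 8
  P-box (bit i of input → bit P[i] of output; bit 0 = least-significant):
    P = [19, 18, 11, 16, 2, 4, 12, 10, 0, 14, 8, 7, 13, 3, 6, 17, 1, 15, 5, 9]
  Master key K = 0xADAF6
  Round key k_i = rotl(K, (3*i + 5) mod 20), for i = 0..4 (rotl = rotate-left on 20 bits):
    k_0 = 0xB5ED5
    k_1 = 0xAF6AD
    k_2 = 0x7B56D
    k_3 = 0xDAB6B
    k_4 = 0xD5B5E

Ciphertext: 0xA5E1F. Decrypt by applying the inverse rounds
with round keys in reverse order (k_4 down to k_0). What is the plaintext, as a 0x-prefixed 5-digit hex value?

s_0 = ciphertext = 0xA5E1F
s_1 = InvRound(s_0, k_4) = 0x9C6F4
s_2 = InvRound(s_1, k_3) = 0xAB182
s_3 = InvRound(s_2, k_2) = 0x62008
s_4 = InvRound(s_3, k_1) = 0xE987B
s_5 = InvRound(s_4, k_0) = 0x15404

0x15404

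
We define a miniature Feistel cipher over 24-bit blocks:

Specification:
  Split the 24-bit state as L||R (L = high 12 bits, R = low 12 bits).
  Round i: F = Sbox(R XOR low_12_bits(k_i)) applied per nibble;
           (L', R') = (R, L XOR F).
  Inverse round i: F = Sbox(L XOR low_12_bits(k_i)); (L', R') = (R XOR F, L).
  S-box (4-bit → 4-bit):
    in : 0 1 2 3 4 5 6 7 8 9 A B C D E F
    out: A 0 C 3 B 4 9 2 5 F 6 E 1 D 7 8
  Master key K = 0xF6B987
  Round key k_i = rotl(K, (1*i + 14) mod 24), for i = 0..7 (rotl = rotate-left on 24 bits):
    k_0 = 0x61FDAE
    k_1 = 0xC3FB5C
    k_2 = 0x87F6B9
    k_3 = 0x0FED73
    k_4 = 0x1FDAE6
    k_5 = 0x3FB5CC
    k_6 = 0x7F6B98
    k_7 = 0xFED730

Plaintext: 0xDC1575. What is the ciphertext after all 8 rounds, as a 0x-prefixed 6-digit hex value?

0x279B66

s_0 = plaintext = 0xDC1575
s_1 = Round(s_0, k_0) = 0x57581F
s_2 = Round(s_1, k_1) = 0x81F6C6
s_3 = Round(s_2, k_2) = 0x6C6237
s_4 = Round(s_3, k_3) = 0x237E7D
s_5 = Round(s_4, k_4) = 0xE7D9C9
s_6 = Round(s_5, k_5) = 0x9C9FD9
s_7 = Round(s_6, k_6) = 0xFD9279
s_8 = Round(s_7, k_7) = 0x279B66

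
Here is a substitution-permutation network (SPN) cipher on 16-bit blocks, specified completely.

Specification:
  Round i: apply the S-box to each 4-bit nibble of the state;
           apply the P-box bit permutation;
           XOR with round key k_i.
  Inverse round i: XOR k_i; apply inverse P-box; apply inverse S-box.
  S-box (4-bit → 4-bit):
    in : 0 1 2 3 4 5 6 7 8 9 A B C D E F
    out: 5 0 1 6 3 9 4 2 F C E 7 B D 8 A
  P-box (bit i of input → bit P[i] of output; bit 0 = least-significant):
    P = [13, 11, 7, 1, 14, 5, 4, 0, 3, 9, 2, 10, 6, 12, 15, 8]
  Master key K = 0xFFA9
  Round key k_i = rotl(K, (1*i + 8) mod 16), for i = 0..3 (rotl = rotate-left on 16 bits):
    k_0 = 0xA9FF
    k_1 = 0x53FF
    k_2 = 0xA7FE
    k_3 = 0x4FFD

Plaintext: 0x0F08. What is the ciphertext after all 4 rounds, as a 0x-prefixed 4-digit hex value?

s_0 = plaintext = 0x0F08
s_1 = Round(s_0, k_0) = 0x472D
s_2 = Round(s_1, k_1) = 0x213D
s_3 = Round(s_2, k_2) = 0x870C
s_4 = Round(s_3, k_3) = 0xB4AF

0xB4AF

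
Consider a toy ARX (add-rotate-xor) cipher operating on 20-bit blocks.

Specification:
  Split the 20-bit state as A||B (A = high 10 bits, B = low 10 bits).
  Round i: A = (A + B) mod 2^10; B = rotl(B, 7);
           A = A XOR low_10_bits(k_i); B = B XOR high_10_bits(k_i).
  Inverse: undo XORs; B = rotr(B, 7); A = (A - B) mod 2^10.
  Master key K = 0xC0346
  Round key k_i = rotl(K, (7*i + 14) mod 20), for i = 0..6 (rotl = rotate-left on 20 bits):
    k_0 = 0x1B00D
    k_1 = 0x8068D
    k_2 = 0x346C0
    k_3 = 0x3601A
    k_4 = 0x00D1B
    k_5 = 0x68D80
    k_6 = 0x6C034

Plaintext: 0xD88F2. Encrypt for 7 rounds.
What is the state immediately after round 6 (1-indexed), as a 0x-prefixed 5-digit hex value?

s_0 = plaintext = 0xD88F2
s_1 = Round(s_0, k_0) = 0x16572
s_2 = Round(s_1, k_1) = 0xD1B2F
s_3 = Round(s_2, k_2) = 0x2D734
s_4 = Round(s_3, k_3) = 0xFCEBE
s_5 = Round(s_4, k_4) = 0xEAB54
s_6 = Round(s_5, k_5) = 0xDFBC9
s_7 = Round(s_6, k_6) = 0xDCD49

0xDFBC9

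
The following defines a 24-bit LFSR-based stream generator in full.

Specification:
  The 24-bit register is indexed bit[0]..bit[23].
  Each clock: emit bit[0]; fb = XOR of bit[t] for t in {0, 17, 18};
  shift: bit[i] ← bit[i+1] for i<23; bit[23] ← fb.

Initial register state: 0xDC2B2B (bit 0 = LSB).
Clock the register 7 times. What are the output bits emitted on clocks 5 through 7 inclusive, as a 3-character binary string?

reg_0 = 0xDC2B2B
clock 1: out=1, reg = 0x6E1595
clock 2: out=1, reg = 0xB70ACA
clock 3: out=0, reg = 0x5B8565
clock 4: out=1, reg = 0x2DC2B2
clock 5: out=0, reg = 0x96E159
clock 6: out=1, reg = 0xCB70AC
clock 7: out=0, reg = 0xE5B856

010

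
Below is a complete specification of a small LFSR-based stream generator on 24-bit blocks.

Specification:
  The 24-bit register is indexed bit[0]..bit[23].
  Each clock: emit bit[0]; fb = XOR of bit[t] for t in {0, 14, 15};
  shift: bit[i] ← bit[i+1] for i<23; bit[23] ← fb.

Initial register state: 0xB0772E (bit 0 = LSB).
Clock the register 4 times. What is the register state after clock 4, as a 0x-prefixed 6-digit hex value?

reg_0 = 0xB0772E
clock 1: out=0, reg = 0xD83B97
clock 2: out=1, reg = 0xEC1DCB
clock 3: out=1, reg = 0xF60EE5
clock 4: out=1, reg = 0xFB0772

0xFB0772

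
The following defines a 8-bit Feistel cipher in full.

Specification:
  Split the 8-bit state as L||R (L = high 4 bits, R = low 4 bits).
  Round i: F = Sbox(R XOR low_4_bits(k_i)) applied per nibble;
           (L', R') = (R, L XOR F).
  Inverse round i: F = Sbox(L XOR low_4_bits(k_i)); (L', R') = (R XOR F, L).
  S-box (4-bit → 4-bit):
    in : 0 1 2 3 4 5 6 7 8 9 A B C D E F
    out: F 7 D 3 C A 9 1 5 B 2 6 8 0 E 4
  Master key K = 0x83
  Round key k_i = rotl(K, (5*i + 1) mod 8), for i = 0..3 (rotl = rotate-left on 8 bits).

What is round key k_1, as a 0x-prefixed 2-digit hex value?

K = 0x83
k_0 = rotl(K, (5*0+1) mod 8) = rotl(K, 1) = 0x07
k_1 = rotl(K, (5*1+1) mod 8) = rotl(K, 6) = 0xE0

0xE0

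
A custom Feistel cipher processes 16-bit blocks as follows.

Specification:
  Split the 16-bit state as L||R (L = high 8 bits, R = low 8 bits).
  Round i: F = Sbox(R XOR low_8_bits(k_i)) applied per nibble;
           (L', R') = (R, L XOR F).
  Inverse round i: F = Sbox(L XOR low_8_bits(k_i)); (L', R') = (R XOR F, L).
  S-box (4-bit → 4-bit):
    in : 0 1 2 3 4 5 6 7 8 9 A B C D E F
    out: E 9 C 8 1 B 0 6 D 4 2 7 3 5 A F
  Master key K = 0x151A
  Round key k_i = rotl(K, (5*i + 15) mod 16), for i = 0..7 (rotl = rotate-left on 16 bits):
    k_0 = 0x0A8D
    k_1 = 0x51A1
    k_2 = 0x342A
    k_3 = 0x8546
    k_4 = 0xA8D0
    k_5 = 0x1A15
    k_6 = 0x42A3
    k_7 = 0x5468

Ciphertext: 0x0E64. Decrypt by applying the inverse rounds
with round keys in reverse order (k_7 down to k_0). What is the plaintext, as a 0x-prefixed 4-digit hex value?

s_0 = ciphertext = 0x0E64
s_1 = InvRound(s_0, k_7) = 0x640E
s_2 = InvRound(s_1, k_6) = 0x3864
s_3 = InvRound(s_2, k_5) = 0xA138
s_4 = InvRound(s_3, k_4) = 0x51A1
s_5 = InvRound(s_4, k_3) = 0x3751
s_6 = InvRound(s_5, k_2) = 0xC437
s_7 = InvRound(s_6, k_1) = 0x3CC4
s_8 = InvRound(s_7, k_0) = 0xBD3C

0xBD3C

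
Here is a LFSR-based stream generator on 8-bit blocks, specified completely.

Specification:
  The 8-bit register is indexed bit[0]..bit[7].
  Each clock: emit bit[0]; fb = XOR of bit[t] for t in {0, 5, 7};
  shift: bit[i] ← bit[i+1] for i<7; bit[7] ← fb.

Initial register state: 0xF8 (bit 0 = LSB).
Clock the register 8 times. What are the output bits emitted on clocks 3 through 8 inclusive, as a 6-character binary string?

011111

reg_0 = 0xF8
clock 1: out=0, reg = 0x7C
clock 2: out=0, reg = 0xBE
clock 3: out=0, reg = 0x5F
clock 4: out=1, reg = 0xAF
clock 5: out=1, reg = 0xD7
clock 6: out=1, reg = 0x6B
clock 7: out=1, reg = 0x35
clock 8: out=1, reg = 0x1A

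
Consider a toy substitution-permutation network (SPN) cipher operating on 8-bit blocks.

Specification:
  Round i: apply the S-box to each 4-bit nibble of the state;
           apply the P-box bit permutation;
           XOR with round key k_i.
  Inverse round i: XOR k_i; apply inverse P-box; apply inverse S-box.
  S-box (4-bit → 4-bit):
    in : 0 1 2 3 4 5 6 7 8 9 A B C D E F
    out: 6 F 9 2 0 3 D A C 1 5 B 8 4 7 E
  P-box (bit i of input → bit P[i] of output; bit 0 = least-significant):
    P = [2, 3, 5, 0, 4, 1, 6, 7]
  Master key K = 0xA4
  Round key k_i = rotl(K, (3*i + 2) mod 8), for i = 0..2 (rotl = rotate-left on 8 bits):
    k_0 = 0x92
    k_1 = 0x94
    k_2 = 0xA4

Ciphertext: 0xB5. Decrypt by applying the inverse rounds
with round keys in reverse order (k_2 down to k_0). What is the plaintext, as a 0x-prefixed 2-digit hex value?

0x6C

s_0 = ciphertext = 0xB5
s_1 = InvRound(s_0, k_2) = 0x9C
s_2 = InvRound(s_1, k_1) = 0x43
s_3 = InvRound(s_2, k_0) = 0x6C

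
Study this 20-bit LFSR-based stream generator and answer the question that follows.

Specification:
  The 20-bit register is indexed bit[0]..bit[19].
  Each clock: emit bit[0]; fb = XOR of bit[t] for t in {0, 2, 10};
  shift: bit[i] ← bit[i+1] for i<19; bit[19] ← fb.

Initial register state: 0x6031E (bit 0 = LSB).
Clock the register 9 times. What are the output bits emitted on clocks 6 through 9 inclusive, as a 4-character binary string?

reg_0 = 0x6031E
clock 1: out=0, reg = 0xB018F
clock 2: out=1, reg = 0x580C7
clock 3: out=1, reg = 0x2C063
clock 4: out=1, reg = 0x96031
clock 5: out=1, reg = 0xCB018
clock 6: out=0, reg = 0x6580C
clock 7: out=0, reg = 0xB2C06
clock 8: out=0, reg = 0x59603
clock 9: out=1, reg = 0x2CB01

0001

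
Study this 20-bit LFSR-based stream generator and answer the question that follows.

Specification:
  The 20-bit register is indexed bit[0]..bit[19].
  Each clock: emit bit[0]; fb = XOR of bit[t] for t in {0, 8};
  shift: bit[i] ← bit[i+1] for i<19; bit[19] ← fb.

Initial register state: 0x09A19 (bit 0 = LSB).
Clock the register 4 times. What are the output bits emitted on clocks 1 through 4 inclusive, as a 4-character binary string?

reg_0 = 0x09A19
clock 1: out=1, reg = 0x84D0C
clock 2: out=0, reg = 0xC2686
clock 3: out=0, reg = 0x61343
clock 4: out=1, reg = 0x309A1

1001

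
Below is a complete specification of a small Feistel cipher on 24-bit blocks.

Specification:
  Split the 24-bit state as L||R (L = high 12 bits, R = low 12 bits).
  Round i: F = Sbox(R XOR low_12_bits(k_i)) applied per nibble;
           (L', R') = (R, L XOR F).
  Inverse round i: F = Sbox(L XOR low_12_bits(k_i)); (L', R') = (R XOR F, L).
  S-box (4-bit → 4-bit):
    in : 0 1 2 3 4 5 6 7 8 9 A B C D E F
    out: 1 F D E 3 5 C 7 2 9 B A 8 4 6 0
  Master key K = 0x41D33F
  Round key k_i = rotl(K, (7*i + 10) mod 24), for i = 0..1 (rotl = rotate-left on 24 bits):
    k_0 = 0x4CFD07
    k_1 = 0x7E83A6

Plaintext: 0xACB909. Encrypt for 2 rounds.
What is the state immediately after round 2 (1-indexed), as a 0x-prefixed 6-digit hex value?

0x9DD273

s_0 = plaintext = 0xACB909
s_1 = Round(s_0, k_0) = 0x9099DD
s_2 = Round(s_1, k_1) = 0x9DD273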